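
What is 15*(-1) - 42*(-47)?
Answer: 1959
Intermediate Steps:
15*(-1) - 42*(-47) = -15 + 1974 = 1959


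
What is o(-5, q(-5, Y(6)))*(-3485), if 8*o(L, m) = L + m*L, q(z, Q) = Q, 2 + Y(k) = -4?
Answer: -87125/8 ≈ -10891.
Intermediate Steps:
Y(k) = -6 (Y(k) = -2 - 4 = -6)
o(L, m) = L/8 + L*m/8 (o(L, m) = (L + m*L)/8 = (L + L*m)/8 = L/8 + L*m/8)
o(-5, q(-5, Y(6)))*(-3485) = ((⅛)*(-5)*(1 - 6))*(-3485) = ((⅛)*(-5)*(-5))*(-3485) = (25/8)*(-3485) = -87125/8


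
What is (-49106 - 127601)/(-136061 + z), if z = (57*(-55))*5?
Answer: 176707/151736 ≈ 1.1646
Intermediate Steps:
z = -15675 (z = -3135*5 = -15675)
(-49106 - 127601)/(-136061 + z) = (-49106 - 127601)/(-136061 - 15675) = -176707/(-151736) = -176707*(-1/151736) = 176707/151736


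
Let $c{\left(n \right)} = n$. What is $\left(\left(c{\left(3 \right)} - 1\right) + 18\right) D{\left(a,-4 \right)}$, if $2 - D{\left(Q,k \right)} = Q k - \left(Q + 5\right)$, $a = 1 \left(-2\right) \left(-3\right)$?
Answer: $740$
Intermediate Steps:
$a = 6$ ($a = \left(-2\right) \left(-3\right) = 6$)
$D{\left(Q,k \right)} = 7 + Q - Q k$ ($D{\left(Q,k \right)} = 2 - \left(Q k - \left(Q + 5\right)\right) = 2 - \left(Q k - \left(5 + Q\right)\right) = 2 - \left(-5 - Q + Q k\right) = 2 + \left(5 + Q - Q k\right) = 7 + Q - Q k$)
$\left(\left(c{\left(3 \right)} - 1\right) + 18\right) D{\left(a,-4 \right)} = \left(\left(3 - 1\right) + 18\right) \left(7 + 6 - 6 \left(-4\right)\right) = \left(\left(3 - 1\right) + 18\right) \left(7 + 6 + 24\right) = \left(2 + 18\right) 37 = 20 \cdot 37 = 740$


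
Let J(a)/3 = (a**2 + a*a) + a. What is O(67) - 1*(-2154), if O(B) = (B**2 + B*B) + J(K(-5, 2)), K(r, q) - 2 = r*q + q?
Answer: 11330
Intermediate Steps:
K(r, q) = 2 + q + q*r (K(r, q) = 2 + (r*q + q) = 2 + (q*r + q) = 2 + (q + q*r) = 2 + q + q*r)
J(a) = 3*a + 6*a**2 (J(a) = 3*((a**2 + a*a) + a) = 3*((a**2 + a**2) + a) = 3*(2*a**2 + a) = 3*(a + 2*a**2) = 3*a + 6*a**2)
O(B) = 198 + 2*B**2 (O(B) = (B**2 + B*B) + 3*(2 + 2 + 2*(-5))*(1 + 2*(2 + 2 + 2*(-5))) = (B**2 + B**2) + 3*(2 + 2 - 10)*(1 + 2*(2 + 2 - 10)) = 2*B**2 + 3*(-6)*(1 + 2*(-6)) = 2*B**2 + 3*(-6)*(1 - 12) = 2*B**2 + 3*(-6)*(-11) = 2*B**2 + 198 = 198 + 2*B**2)
O(67) - 1*(-2154) = (198 + 2*67**2) - 1*(-2154) = (198 + 2*4489) + 2154 = (198 + 8978) + 2154 = 9176 + 2154 = 11330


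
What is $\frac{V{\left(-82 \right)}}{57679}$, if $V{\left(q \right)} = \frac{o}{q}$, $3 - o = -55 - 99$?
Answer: $- \frac{157}{4729678} \approx -3.3195 \cdot 10^{-5}$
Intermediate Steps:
$o = 157$ ($o = 3 - \left(-55 - 99\right) = 3 - -154 = 3 + 154 = 157$)
$V{\left(q \right)} = \frac{157}{q}$
$\frac{V{\left(-82 \right)}}{57679} = \frac{157 \frac{1}{-82}}{57679} = 157 \left(- \frac{1}{82}\right) \frac{1}{57679} = \left(- \frac{157}{82}\right) \frac{1}{57679} = - \frac{157}{4729678}$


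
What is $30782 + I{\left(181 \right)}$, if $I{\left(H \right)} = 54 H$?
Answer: $40556$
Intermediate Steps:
$30782 + I{\left(181 \right)} = 30782 + 54 \cdot 181 = 30782 + 9774 = 40556$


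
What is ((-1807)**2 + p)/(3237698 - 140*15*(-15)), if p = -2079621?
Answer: 592814/1634599 ≈ 0.36267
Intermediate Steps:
((-1807)**2 + p)/(3237698 - 140*15*(-15)) = ((-1807)**2 - 2079621)/(3237698 - 140*15*(-15)) = (3265249 - 2079621)/(3237698 - 2100*(-15)) = 1185628/(3237698 + 31500) = 1185628/3269198 = 1185628*(1/3269198) = 592814/1634599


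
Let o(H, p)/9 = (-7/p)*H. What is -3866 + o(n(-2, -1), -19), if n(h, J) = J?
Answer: -73517/19 ≈ -3869.3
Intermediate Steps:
o(H, p) = -63*H/p (o(H, p) = 9*((-7/p)*H) = 9*(-7*H/p) = -63*H/p)
-3866 + o(n(-2, -1), -19) = -3866 - 63*(-1)/(-19) = -3866 - 63*(-1)*(-1/19) = -3866 - 63/19 = -73517/19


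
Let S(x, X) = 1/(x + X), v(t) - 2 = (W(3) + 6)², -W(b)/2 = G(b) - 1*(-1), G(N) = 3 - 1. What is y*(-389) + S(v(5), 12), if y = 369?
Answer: -2009573/14 ≈ -1.4354e+5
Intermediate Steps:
G(N) = 2
W(b) = -6 (W(b) = -2*(2 - 1*(-1)) = -2*(2 + 1) = -2*3 = -6)
v(t) = 2 (v(t) = 2 + (-6 + 6)² = 2 + 0² = 2 + 0 = 2)
S(x, X) = 1/(X + x)
y*(-389) + S(v(5), 12) = 369*(-389) + 1/(12 + 2) = -143541 + 1/14 = -2009573/14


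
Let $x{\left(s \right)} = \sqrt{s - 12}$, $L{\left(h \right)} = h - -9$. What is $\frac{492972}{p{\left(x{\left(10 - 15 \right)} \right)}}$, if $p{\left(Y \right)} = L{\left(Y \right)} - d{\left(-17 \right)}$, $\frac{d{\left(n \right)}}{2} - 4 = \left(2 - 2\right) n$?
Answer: $\frac{82162}{3} - \frac{82162 i \sqrt{17}}{3} \approx 27387.0 - 1.1292 \cdot 10^{5} i$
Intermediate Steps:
$d{\left(n \right)} = 8$ ($d{\left(n \right)} = 8 + 2 \left(2 - 2\right) n = 8 + 2 \cdot 0 n = 8 + 2 \cdot 0 = 8 + 0 = 8$)
$L{\left(h \right)} = 9 + h$ ($L{\left(h \right)} = h + 9 = 9 + h$)
$x{\left(s \right)} = \sqrt{-12 + s}$
$p{\left(Y \right)} = 1 + Y$ ($p{\left(Y \right)} = \left(9 + Y\right) - 8 = 1 + Y$)
$\frac{492972}{p{\left(x{\left(10 - 15 \right)} \right)}} = \frac{492972}{1 + \sqrt{-12 + \left(10 - 15\right)}} = \frac{492972}{1 + \sqrt{-12 - 5}} = \frac{492972}{1 + \sqrt{-17}} = \frac{492972}{1 + i \sqrt{17}}$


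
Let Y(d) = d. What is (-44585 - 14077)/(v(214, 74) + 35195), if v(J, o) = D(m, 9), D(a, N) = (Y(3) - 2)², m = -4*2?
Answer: -9777/5866 ≈ -1.6667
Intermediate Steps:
m = -8
D(a, N) = 1 (D(a, N) = (3 - 2)² = 1² = 1)
v(J, o) = 1
(-44585 - 14077)/(v(214, 74) + 35195) = (-44585 - 14077)/(1 + 35195) = -58662/35196 = -58662*1/35196 = -9777/5866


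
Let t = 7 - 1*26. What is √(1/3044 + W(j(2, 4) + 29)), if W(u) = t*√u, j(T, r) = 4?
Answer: √(761 - 44013196*√33)/1522 ≈ 10.447*I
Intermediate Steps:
t = -19 (t = 7 - 26 = -19)
W(u) = -19*√u
√(1/3044 + W(j(2, 4) + 29)) = √(1/3044 - 19*√(4 + 29)) = √(1/3044 - 19*√33)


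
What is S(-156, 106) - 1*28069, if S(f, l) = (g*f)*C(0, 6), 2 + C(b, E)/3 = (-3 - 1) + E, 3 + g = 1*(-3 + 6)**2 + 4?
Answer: -28069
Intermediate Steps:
g = 10 (g = -3 + (1*(-3 + 6)**2 + 4) = -3 + (1*3**2 + 4) = -3 + (1*9 + 4) = -3 + (9 + 4) = -3 + 13 = 10)
C(b, E) = -18 + 3*E (C(b, E) = -6 + 3*((-3 - 1) + E) = -6 + 3*(-4 + E) = -6 + (-12 + 3*E) = -18 + 3*E)
S(f, l) = 0 (S(f, l) = (10*f)*(-18 + 3*6) = (10*f)*(-18 + 18) = (10*f)*0 = 0)
S(-156, 106) - 1*28069 = 0 - 1*28069 = 0 - 28069 = -28069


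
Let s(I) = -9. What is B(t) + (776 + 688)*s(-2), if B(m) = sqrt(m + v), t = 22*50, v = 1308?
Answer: -13176 + 2*sqrt(602) ≈ -13127.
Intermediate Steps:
t = 1100
B(m) = sqrt(1308 + m) (B(m) = sqrt(m + 1308) = sqrt(1308 + m))
B(t) + (776 + 688)*s(-2) = sqrt(1308 + 1100) + (776 + 688)*(-9) = sqrt(2408) + 1464*(-9) = 2*sqrt(602) - 13176 = -13176 + 2*sqrt(602)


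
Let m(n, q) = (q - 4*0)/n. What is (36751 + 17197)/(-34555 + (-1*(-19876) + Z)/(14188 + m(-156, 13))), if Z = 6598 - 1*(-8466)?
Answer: -1836983348/1176548449 ≈ -1.5613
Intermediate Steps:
m(n, q) = q/n (m(n, q) = (q + 0)/n = q/n)
Z = 15064 (Z = 6598 + 8466 = 15064)
(36751 + 17197)/(-34555 + (-1*(-19876) + Z)/(14188 + m(-156, 13))) = (36751 + 17197)/(-34555 + (-1*(-19876) + 15064)/(14188 + 13/(-156))) = 53948/(-34555 + (19876 + 15064)/(14188 + 13*(-1/156))) = 53948/(-34555 + 34940/(14188 - 1/12)) = 53948/(-34555 + 34940/(170255/12)) = 53948/(-34555 + 34940*(12/170255)) = 53948/(-34555 + 83856/34051) = 53948/(-1176548449/34051) = 53948*(-34051/1176548449) = -1836983348/1176548449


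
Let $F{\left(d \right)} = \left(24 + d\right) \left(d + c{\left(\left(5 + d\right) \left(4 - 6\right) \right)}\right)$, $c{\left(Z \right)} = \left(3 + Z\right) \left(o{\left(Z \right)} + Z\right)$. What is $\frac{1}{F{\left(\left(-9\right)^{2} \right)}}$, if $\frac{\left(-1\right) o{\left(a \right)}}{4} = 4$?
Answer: $\frac{1}{3344565} \approx 2.9899 \cdot 10^{-7}$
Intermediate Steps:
$o{\left(a \right)} = -16$ ($o{\left(a \right)} = \left(-4\right) 4 = -16$)
$c{\left(Z \right)} = \left(-16 + Z\right) \left(3 + Z\right)$ ($c{\left(Z \right)} = \left(3 + Z\right) \left(-16 + Z\right) = \left(-16 + Z\right) \left(3 + Z\right)$)
$F{\left(d \right)} = \left(24 + d\right) \left(82 + \left(-10 - 2 d\right)^{2} + 27 d\right)$ ($F{\left(d \right)} = \left(24 + d\right) \left(d - \left(48 - \left(4 - 6\right)^{2} \left(5 + d\right)^{2} + 13 \left(5 + d\right) \left(4 - 6\right)\right)\right) = \left(24 + d\right) \left(d - \left(48 - 4 \left(5 + d\right)^{2} + 13 \left(5 + d\right) \left(-2\right)\right)\right) = \left(24 + d\right) \left(d - \left(48 - \left(-10 - 2 d\right)^{2} + 13 \left(-10 - 2 d\right)\right)\right) = \left(24 + d\right) \left(d + \left(-48 + \left(-10 - 2 d\right)^{2} + \left(130 + 26 d\right)\right)\right) = \left(24 + d\right) \left(d + \left(82 + \left(-10 - 2 d\right)^{2} + 26 d\right)\right) = \left(24 + d\right) \left(82 + \left(-10 - 2 d\right)^{2} + 27 d\right)$)
$\frac{1}{F{\left(\left(-9\right)^{2} \right)}} = \frac{1}{4368 + 4 \left(\left(-9\right)^{2}\right)^{3} + 163 \left(\left(-9\right)^{2}\right)^{2} + 1790 \left(-9\right)^{2}} = \frac{1}{4368 + 4 \cdot 81^{3} + 163 \cdot 81^{2} + 1790 \cdot 81} = \frac{1}{4368 + 4 \cdot 531441 + 163 \cdot 6561 + 144990} = \frac{1}{4368 + 2125764 + 1069443 + 144990} = \frac{1}{3344565}$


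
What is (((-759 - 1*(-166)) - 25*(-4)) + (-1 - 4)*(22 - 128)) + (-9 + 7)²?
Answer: 41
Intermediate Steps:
(((-759 - 1*(-166)) - 25*(-4)) + (-1 - 4)*(22 - 128)) + (-9 + 7)² = (((-759 + 166) - 1*(-100)) - 5*(-106)) + (-2)² = ((-593 + 100) + 530) + 4 = (-493 + 530) + 4 = 37 + 4 = 41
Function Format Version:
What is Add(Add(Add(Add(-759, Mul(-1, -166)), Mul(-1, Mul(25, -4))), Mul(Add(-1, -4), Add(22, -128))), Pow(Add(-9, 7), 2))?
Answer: 41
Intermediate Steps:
Add(Add(Add(Add(-759, Mul(-1, -166)), Mul(-1, Mul(25, -4))), Mul(Add(-1, -4), Add(22, -128))), Pow(Add(-9, 7), 2)) = Add(Add(Add(Add(-759, 166), Mul(-1, -100)), Mul(-5, -106)), Pow(-2, 2)) = Add(Add(Add(-593, 100), 530), 4) = Add(Add(-493, 530), 4) = Add(37, 4) = 41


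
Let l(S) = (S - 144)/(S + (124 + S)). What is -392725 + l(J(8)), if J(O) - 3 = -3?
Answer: -12174511/31 ≈ -3.9273e+5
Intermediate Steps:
J(O) = 0 (J(O) = 3 - 3 = 0)
l(S) = (-144 + S)/(124 + 2*S)
-392725 + l(J(8)) = -392725 + (-144 + 0)/(2*(62 + 0)) = -392725 + (½)*(-144)/62 = -392725 + (½)*(1/62)*(-144) = -392725 - 36/31 = -12174511/31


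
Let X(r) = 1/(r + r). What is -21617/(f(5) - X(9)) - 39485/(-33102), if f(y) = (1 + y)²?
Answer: -12854640017/21416994 ≈ -600.21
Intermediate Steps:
X(r) = 1/(2*r)
-21617/(f(5) - X(9)) - 39485/(-33102) = -21617/((1 + 5)² - 1/(2*9)) - 39485/(-33102) = -21617/(6² - 1/(2*9)) - 39485*(-1/33102) = -21617/(36 - 1*1/18) + 39485/33102 = -21617/(36 - 1/18) + 39485/33102 = -21617/647/18 + 39485/33102 = -21617*18/647 + 39485/33102 = -389106/647 + 39485/33102 = -12854640017/21416994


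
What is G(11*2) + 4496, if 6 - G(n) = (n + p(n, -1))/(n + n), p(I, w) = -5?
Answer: 198071/44 ≈ 4501.6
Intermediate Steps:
G(n) = 6 - (-5 + n)/(2*n) (G(n) = 6 - (n - 5)/(n + n) = 6 - (-5 + n)/(2*n))
G(11*2) + 4496 = (5 + 11*(11*2))/(2*((11*2))) + 4496 = (1/2)*(5 + 11*22)/22 + 4496 = (1/2)*(1/22)*(5 + 242) + 4496 = (1/2)*(1/22)*247 + 4496 = 247/44 + 4496 = 198071/44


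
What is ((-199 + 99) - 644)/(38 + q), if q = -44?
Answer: 124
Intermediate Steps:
((-199 + 99) - 644)/(38 + q) = ((-199 + 99) - 644)/(38 - 44) = (-100 - 644)/(-6) = -744*(-⅙) = 124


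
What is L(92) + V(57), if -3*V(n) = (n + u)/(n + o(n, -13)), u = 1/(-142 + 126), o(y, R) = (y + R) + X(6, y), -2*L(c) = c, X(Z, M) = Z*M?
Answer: -979055/21264 ≈ -46.043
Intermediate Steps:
X(Z, M) = M*Z
L(c) = -c/2
o(y, R) = R + 7*y (o(y, R) = (y + R) + y*6 = (R + y) + 6*y = R + 7*y)
u = -1/16 (u = 1/(-16) = -1/16 ≈ -0.062500)
V(n) = -(-1/16 + n)/(3*(-13 + 8*n)) (V(n) = -(n - 1/16)/(3*(n + (-13 + 7*n))) = -(-1/16 + n)/(3*(-13 + 8*n)))
L(92) + V(57) = -½*92 + (1 - 16*57)/(48*(-13 + 8*57)) = -46 + (1 - 912)/(48*(-13 + 456)) = -46 + (1/48)*(-911)/443 = -46 + (1/48)*(1/443)*(-911) = -46 - 911/21264 = -979055/21264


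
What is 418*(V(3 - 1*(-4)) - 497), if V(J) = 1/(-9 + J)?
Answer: -207955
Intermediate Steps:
418*(V(3 - 1*(-4)) - 497) = 418*(1/(-9 + (3 - 1*(-4))) - 497) = 418*(1/(-9 + (3 + 4)) - 497) = 418*(1/(-9 + 7) - 497) = 418*(1/(-2) - 497) = 418*(-½ - 497) = 418*(-995/2) = -207955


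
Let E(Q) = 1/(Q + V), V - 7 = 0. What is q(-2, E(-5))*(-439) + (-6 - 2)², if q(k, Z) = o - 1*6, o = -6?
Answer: 5332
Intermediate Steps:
V = 7 (V = 7 + 0 = 7)
E(Q) = 1/(7 + Q) (E(Q) = 1/(Q + 7) = 1/(7 + Q))
q(k, Z) = -12 (q(k, Z) = -6 - 1*6 = -6 - 6 = -12)
q(-2, E(-5))*(-439) + (-6 - 2)² = -12*(-439) + (-6 - 2)² = 5268 + (-8)² = 5268 + 64 = 5332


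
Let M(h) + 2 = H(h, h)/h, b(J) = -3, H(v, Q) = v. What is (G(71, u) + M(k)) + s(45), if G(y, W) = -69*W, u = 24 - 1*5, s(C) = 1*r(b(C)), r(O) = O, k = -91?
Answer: -1315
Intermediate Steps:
s(C) = -3 (s(C) = 1*(-3) = -3)
u = 19 (u = 24 - 5 = 19)
M(h) = -1 (M(h) = -2 + h/h = -2 + 1 = -1)
(G(71, u) + M(k)) + s(45) = (-69*19 - 1) - 3 = (-1311 - 1) - 3 = -1312 - 3 = -1315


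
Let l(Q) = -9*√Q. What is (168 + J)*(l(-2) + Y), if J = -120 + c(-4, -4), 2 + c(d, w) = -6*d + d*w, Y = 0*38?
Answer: -774*I*√2 ≈ -1094.6*I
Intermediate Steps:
Y = 0
c(d, w) = -2 - 6*d + d*w (c(d, w) = -2 + (-6*d + d*w) = -2 - 6*d + d*w)
J = -82 (J = -120 + (-2 - 6*(-4) - 4*(-4)) = -120 + (-2 + 24 + 16) = -120 + 38 = -82)
(168 + J)*(l(-2) + Y) = (168 - 82)*(-9*I*√2 + 0) = 86*(-9*I*√2 + 0) = 86*(-9*I*√2) = -774*I*√2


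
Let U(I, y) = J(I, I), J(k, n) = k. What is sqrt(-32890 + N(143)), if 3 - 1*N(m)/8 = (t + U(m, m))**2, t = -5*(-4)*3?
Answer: 3*I*sqrt(40282) ≈ 602.11*I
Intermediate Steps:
U(I, y) = I
t = 60 (t = 20*3 = 60)
N(m) = 24 - 8*(60 + m)**2
sqrt(-32890 + N(143)) = sqrt(-32890 + (24 - 8*(60 + 143)**2)) = sqrt(-32890 + (24 - 8*203**2)) = sqrt(-32890 + (24 - 8*41209)) = sqrt(-32890 + (24 - 329672)) = sqrt(-32890 - 329648) = sqrt(-362538) = 3*I*sqrt(40282)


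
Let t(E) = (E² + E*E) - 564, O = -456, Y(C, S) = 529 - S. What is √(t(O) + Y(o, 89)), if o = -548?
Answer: 2*√103937 ≈ 644.79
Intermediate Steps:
t(E) = -564 + 2*E² (t(E) = (E² + E²) - 564 = 2*E² - 564 = -564 + 2*E²)
√(t(O) + Y(o, 89)) = √((-564 + 2*(-456)²) + (529 - 1*89)) = √((-564 + 2*207936) + (529 - 89)) = √((-564 + 415872) + 440) = √(415308 + 440) = √415748 = 2*√103937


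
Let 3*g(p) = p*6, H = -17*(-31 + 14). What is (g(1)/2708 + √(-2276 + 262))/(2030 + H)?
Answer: 1/3139926 + I*√2014/2319 ≈ 3.1848e-7 + 0.019352*I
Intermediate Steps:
H = 289 (H = -17*(-17) = 289)
g(p) = 2*p (g(p) = (p*6)/3 = (6*p)/3 = 2*p)
(g(1)/2708 + √(-2276 + 262))/(2030 + H) = ((2*1)/2708 + √(-2276 + 262))/(2030 + 289) = (2*(1/2708) + √(-2014))/2319 = (1/1354 + I*√2014)*(1/2319) = 1/3139926 + I*√2014/2319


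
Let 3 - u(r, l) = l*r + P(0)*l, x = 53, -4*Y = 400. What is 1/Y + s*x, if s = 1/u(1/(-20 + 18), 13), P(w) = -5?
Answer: 10451/14900 ≈ 0.70141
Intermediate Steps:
Y = -100 (Y = -1/4*400 = -100)
u(r, l) = 3 + 5*l - l*r (u(r, l) = 3 - (l*r - 5*l) = 3 - (-5*l + l*r) = 3 + (5*l - l*r) = 3 + 5*l - l*r)
s = 2/149 (s = 1/(3 + 5*13 - 1*13/(-20 + 18)) = 1/(3 + 65 - 1*13/(-2)) = 1/(3 + 65 - 1*13*(-1/2)) = 1/(3 + 65 + 13/2) = 1/(149/2) = 2/149 ≈ 0.013423)
1/Y + s*x = 1/(-100) + (2/149)*53 = -1/100 + 106/149 = 10451/14900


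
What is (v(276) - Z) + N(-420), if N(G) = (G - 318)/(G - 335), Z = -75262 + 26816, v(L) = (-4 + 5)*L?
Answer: 36785848/755 ≈ 48723.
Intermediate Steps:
v(L) = L (v(L) = 1*L = L)
Z = -48446
N(G) = (-318 + G)/(-335 + G)
(v(276) - Z) + N(-420) = (276 - 1*(-48446)) + (-318 - 420)/(-335 - 420) = (276 + 48446) - 738/(-755) = 48722 - 1/755*(-738) = 48722 + 738/755 = 36785848/755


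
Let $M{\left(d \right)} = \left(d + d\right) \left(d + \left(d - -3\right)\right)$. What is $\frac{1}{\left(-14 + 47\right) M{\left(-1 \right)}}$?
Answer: $- \frac{1}{66} \approx -0.015152$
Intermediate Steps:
$M{\left(d \right)} = 2 d \left(3 + 2 d\right)$ ($M{\left(d \right)} = 2 d \left(d + \left(d + 3\right)\right) = 2 d \left(d + \left(3 + d\right)\right) = 2 d \left(3 + 2 d\right)$)
$\frac{1}{\left(-14 + 47\right) M{\left(-1 \right)}} = \frac{1}{\left(-14 + 47\right) 2 \left(-1\right) \left(3 + 2 \left(-1\right)\right)} = \frac{1}{33 \cdot 2 \left(-1\right) \left(3 - 2\right)} = \frac{1}{33 \cdot 2 \left(-1\right) 1} = \frac{1}{33 \left(-2\right)} = \frac{1}{-66} = - \frac{1}{66}$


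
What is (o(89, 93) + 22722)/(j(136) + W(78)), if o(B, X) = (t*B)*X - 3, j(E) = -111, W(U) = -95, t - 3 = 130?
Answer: -561780/103 ≈ -5454.2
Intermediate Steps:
t = 133 (t = 3 + 130 = 133)
o(B, X) = -3 + 133*B*X (o(B, X) = (133*B)*X - 3 = 133*B*X - 3 = -3 + 133*B*X)
(o(89, 93) + 22722)/(j(136) + W(78)) = ((-3 + 133*89*93) + 22722)/(-111 - 95) = ((-3 + 1100841) + 22722)/(-206) = (1100838 + 22722)*(-1/206) = 1123560*(-1/206) = -561780/103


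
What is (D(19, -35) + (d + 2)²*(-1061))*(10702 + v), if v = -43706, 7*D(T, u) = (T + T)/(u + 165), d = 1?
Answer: 143394987104/455 ≈ 3.1515e+8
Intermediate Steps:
D(T, u) = 2*T/(7*(165 + u)) (D(T, u) = ((T + T)/(u + 165))/7 = ((2*T)/(165 + u))/7 = (2*T/(165 + u))/7 = 2*T/(7*(165 + u)))
(D(19, -35) + (d + 2)²*(-1061))*(10702 + v) = ((2/7)*19/(165 - 35) + (1 + 2)²*(-1061))*(10702 - 43706) = ((2/7)*19/130 + 3²*(-1061))*(-33004) = ((2/7)*19*(1/130) + 9*(-1061))*(-33004) = (19/455 - 9549)*(-33004) = -4344776/455*(-33004) = 143394987104/455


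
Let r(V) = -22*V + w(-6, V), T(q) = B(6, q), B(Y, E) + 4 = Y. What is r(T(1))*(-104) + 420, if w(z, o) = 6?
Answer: 4372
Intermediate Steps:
B(Y, E) = -4 + Y
T(q) = 2 (T(q) = -4 + 6 = 2)
r(V) = 6 - 22*V (r(V) = -22*V + 6 = 6 - 22*V)
r(T(1))*(-104) + 420 = (6 - 22*2)*(-104) + 420 = (6 - 44)*(-104) + 420 = -38*(-104) + 420 = 3952 + 420 = 4372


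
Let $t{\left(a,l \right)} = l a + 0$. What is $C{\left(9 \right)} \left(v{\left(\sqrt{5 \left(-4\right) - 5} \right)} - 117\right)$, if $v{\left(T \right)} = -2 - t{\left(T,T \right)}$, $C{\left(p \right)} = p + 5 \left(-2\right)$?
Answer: $94$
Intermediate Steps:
$t{\left(a,l \right)} = a l$ ($t{\left(a,l \right)} = a l + 0 = a l$)
$C{\left(p \right)} = -10 + p$ ($C{\left(p \right)} = p - 10 = -10 + p$)
$v{\left(T \right)} = -2 - T^{2}$ ($v{\left(T \right)} = -2 - T T = -2 - T^{2}$)
$C{\left(9 \right)} \left(v{\left(\sqrt{5 \left(-4\right) - 5} \right)} - 117\right) = \left(-10 + 9\right) \left(\left(-2 - \left(\sqrt{5 \left(-4\right) - 5}\right)^{2}\right) - 117\right) = - (\left(-2 - \left(\sqrt{-20 - 5}\right)^{2}\right) - 117) = - (\left(-2 - \left(\sqrt{-25}\right)^{2}\right) - 117) = - (\left(-2 - \left(5 i\right)^{2}\right) - 117) = - (\left(-2 - -25\right) - 117) = - (\left(-2 + 25\right) - 117) = - (23 - 117) = \left(-1\right) \left(-94\right) = 94$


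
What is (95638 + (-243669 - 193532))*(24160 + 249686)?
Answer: -93535661298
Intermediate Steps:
(95638 + (-243669 - 193532))*(24160 + 249686) = (95638 - 437201)*273846 = -341563*273846 = -93535661298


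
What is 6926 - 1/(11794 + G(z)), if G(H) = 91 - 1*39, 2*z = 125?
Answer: 82045395/11846 ≈ 6926.0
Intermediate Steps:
z = 125/2 (z = (½)*125 = 125/2 ≈ 62.500)
G(H) = 52 (G(H) = 91 - 39 = 52)
6926 - 1/(11794 + G(z)) = 6926 - 1/(11794 + 52) = 6926 - 1/11846 = 82045395/11846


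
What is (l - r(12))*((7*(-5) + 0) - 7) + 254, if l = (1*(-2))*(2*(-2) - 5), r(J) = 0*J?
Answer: -502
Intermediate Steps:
r(J) = 0
l = 18 (l = -2*(-4 - 5) = -2*(-9) = 18)
(l - r(12))*((7*(-5) + 0) - 7) + 254 = (18 - 1*0)*((7*(-5) + 0) - 7) + 254 = (18 + 0)*((-35 + 0) - 7) + 254 = 18*(-35 - 7) + 254 = 18*(-42) + 254 = -756 + 254 = -502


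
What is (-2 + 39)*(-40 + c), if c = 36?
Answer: -148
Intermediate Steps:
(-2 + 39)*(-40 + c) = (-2 + 39)*(-40 + 36) = 37*(-4) = -148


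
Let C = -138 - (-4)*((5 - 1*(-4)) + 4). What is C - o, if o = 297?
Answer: -383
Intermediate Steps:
C = -86 (C = -138 - (-4)*((5 + 4) + 4) = -138 - (-4)*(9 + 4) = -138 - (-4)*13 = -138 - 1*(-52) = -138 + 52 = -86)
C - o = -86 - 1*297 = -86 - 297 = -383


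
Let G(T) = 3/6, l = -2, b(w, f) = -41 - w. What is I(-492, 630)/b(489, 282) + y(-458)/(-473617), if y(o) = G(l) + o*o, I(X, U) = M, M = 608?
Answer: -399134321/251017010 ≈ -1.5901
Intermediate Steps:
G(T) = 1/2 (G(T) = 3*(1/6) = 1/2)
I(X, U) = 608
y(o) = 1/2 + o**2 (y(o) = 1/2 + o*o = 1/2 + o**2)
I(-492, 630)/b(489, 282) + y(-458)/(-473617) = 608/(-41 - 1*489) + (1/2 + (-458)**2)/(-473617) = 608/(-41 - 489) + (1/2 + 209764)*(-1/473617) = 608/(-530) + (419529/2)*(-1/473617) = 608*(-1/530) - 419529/947234 = -304/265 - 419529/947234 = -399134321/251017010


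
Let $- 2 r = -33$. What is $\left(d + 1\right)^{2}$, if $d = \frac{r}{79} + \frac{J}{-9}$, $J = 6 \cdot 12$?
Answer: $\frac{1151329}{24964} \approx 46.12$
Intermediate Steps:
$J = 72$
$r = \frac{33}{2}$ ($r = \left(- \frac{1}{2}\right) \left(-33\right) = \frac{33}{2} \approx 16.5$)
$d = - \frac{1231}{158}$ ($d = \frac{33}{2 \cdot 79} + \frac{72}{-9} = \frac{33}{2} \cdot \frac{1}{79} + 72 \left(- \frac{1}{9}\right) = \frac{33}{158} - 8 = - \frac{1231}{158} \approx -7.7911$)
$\left(d + 1\right)^{2} = \left(- \frac{1231}{158} + 1\right)^{2} = \left(- \frac{1073}{158}\right)^{2} = \frac{1151329}{24964}$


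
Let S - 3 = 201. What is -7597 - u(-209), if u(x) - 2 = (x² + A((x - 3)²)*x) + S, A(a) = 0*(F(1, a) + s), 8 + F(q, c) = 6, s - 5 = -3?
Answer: -51484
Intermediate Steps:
s = 2 (s = 5 - 3 = 2)
F(q, c) = -2 (F(q, c) = -8 + 6 = -2)
S = 204 (S = 3 + 201 = 204)
A(a) = 0 (A(a) = 0*(-2 + 2) = 0*0 = 0)
u(x) = 206 + x² (u(x) = 2 + ((x² + 0*x) + 204) = 2 + ((x² + 0) + 204) = 2 + (x² + 204) = 2 + (204 + x²) = 206 + x²)
-7597 - u(-209) = -7597 - (206 + (-209)²) = -7597 - (206 + 43681) = -7597 - 1*43887 = -7597 - 43887 = -51484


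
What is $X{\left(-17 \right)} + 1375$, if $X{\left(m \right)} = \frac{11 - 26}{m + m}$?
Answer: $\frac{46765}{34} \approx 1375.4$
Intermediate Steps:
$X{\left(m \right)} = - \frac{15}{2 m}$
$X{\left(-17 \right)} + 1375 = - \frac{15}{2 \left(-17\right)} + 1375 = \left(- \frac{15}{2}\right) \left(- \frac{1}{17}\right) + 1375 = \frac{15}{34} + 1375 = \frac{46765}{34}$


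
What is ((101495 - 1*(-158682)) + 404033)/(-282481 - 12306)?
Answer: -664210/294787 ≈ -2.2532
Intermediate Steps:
((101495 - 1*(-158682)) + 404033)/(-282481 - 12306) = ((101495 + 158682) + 404033)/(-294787) = (260177 + 404033)*(-1/294787) = 664210*(-1/294787) = -664210/294787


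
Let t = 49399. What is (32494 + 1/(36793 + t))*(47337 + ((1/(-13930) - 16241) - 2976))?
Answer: 1097075625537625551/1200654560 ≈ 9.1373e+8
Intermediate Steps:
(32494 + 1/(36793 + t))*(47337 + ((1/(-13930) - 16241) - 2976)) = (32494 + 1/(36793 + 49399))*(47337 + ((1/(-13930) - 16241) - 2976)) = (32494 + 1/86192)*(47337 + ((-1/13930 - 16241) - 2976)) = (32494 + 1/86192)*(47337 + (-226237131/13930 - 2976)) = 2800722849*(47337 - 267692811/13930)/86192 = (2800722849/86192)*(391711599/13930) = 1097075625537625551/1200654560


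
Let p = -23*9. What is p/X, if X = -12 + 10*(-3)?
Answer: 69/14 ≈ 4.9286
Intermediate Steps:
p = -207
X = -42 (X = -12 - 30 = -42)
p/X = -207/(-42) = -207*(-1/42) = 69/14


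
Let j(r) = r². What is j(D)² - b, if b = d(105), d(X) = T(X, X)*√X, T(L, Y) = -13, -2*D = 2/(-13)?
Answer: 1/28561 + 13*√105 ≈ 133.21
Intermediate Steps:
D = 1/13 (D = -1/(-13) = -(-1)/13 = -½*(-2/13) = 1/13 ≈ 0.076923)
d(X) = -13*√X
b = -13*√105 ≈ -133.21
j(D)² - b = ((1/13)²)² - (-13)*√105 = (1/169)² + 13*√105 = 1/28561 + 13*√105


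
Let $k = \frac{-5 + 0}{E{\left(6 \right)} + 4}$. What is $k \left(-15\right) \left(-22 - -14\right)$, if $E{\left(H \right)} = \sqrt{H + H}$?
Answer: $-600 + 300 \sqrt{3} \approx -80.385$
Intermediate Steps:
$E{\left(H \right)} = \sqrt{2} \sqrt{H}$ ($E{\left(H \right)} = \sqrt{2 H} = \sqrt{2} \sqrt{H}$)
$k = - \frac{5}{4 + 2 \sqrt{3}}$ ($k = \frac{-5 + 0}{\sqrt{2} \sqrt{6} + 4} = - \frac{5}{2 \sqrt{3} + 4} = - \frac{5}{4 + 2 \sqrt{3}} \approx -0.66987$)
$k \left(-15\right) \left(-22 - -14\right) = \left(-5 + \frac{5 \sqrt{3}}{2}\right) \left(-15\right) \left(-22 - -14\right) = \left(75 - \frac{75 \sqrt{3}}{2}\right) \left(-22 + 14\right) = \left(75 - \frac{75 \sqrt{3}}{2}\right) \left(-8\right) = -600 + 300 \sqrt{3}$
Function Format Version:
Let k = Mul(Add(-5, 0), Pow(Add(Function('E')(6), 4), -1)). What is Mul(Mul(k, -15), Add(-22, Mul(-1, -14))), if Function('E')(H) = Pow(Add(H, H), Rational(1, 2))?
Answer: Add(-600, Mul(300, Pow(3, Rational(1, 2)))) ≈ -80.385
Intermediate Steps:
Function('E')(H) = Mul(Pow(2, Rational(1, 2)), Pow(H, Rational(1, 2))) (Function('E')(H) = Pow(Mul(2, H), Rational(1, 2)) = Mul(Pow(2, Rational(1, 2)), Pow(H, Rational(1, 2))))
k = Mul(-5, Pow(Add(4, Mul(2, Pow(3, Rational(1, 2)))), -1)) (k = Mul(Add(-5, 0), Pow(Add(Mul(Pow(2, Rational(1, 2)), Pow(6, Rational(1, 2))), 4), -1)) = Mul(-5, Pow(Add(Mul(2, Pow(3, Rational(1, 2))), 4), -1)) = Mul(-5, Pow(Add(4, Mul(2, Pow(3, Rational(1, 2)))), -1)) ≈ -0.66987)
Mul(Mul(k, -15), Add(-22, Mul(-1, -14))) = Mul(Mul(Add(-5, Mul(Rational(5, 2), Pow(3, Rational(1, 2)))), -15), Add(-22, Mul(-1, -14))) = Mul(Add(75, Mul(Rational(-75, 2), Pow(3, Rational(1, 2)))), Add(-22, 14)) = Mul(Add(75, Mul(Rational(-75, 2), Pow(3, Rational(1, 2)))), -8) = Add(-600, Mul(300, Pow(3, Rational(1, 2))))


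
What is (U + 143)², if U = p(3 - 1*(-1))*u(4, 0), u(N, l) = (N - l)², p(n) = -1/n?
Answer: 19321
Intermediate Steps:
U = -4 (U = (-1/(3 - 1*(-1)))*(4 - 1*0)² = (-1/(3 + 1))*(4 + 0)² = -1/4*4² = -1*¼*16 = -¼*16 = -4)
(U + 143)² = (-4 + 143)² = 139² = 19321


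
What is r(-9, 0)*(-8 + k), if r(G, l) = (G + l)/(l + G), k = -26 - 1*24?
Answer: -58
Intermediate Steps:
k = -50 (k = -26 - 24 = -50)
r(G, l) = 1 (r(G, l) = (G + l)/(G + l) = 1)
r(-9, 0)*(-8 + k) = 1*(-8 - 50) = 1*(-58) = -58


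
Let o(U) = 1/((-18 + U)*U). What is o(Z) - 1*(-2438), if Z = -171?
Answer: 78793723/32319 ≈ 2438.0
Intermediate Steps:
o(U) = 1/(U*(-18 + U))
o(Z) - 1*(-2438) = 1/((-171)*(-18 - 171)) - 1*(-2438) = -1/171/(-189) + 2438 = -1/171*(-1/189) + 2438 = 1/32319 + 2438 = 78793723/32319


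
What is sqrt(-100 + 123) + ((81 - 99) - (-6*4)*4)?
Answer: 78 + sqrt(23) ≈ 82.796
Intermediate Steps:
sqrt(-100 + 123) + ((81 - 99) - (-6*4)*4) = sqrt(23) + (-18 - (-24)*4) = sqrt(23) + (-18 - 1*(-96)) = sqrt(23) + (-18 + 96) = sqrt(23) + 78 = 78 + sqrt(23)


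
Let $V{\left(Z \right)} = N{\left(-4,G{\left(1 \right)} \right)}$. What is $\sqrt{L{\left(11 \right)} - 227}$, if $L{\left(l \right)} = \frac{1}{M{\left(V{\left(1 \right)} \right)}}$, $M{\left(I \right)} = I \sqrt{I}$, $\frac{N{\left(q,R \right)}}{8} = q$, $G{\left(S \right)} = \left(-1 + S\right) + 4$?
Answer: $\frac{\sqrt{-58112 + i \sqrt{2}}}{16} \approx 0.00018333 + 15.067 i$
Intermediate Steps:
$G{\left(S \right)} = 3 + S$
$N{\left(q,R \right)} = 8 q$
$V{\left(Z \right)} = -32$ ($V{\left(Z \right)} = 8 \left(-4\right) = -32$)
$M{\left(I \right)} = I^{\frac{3}{2}}$
$L{\left(l \right)} = \frac{i \sqrt{2}}{256}$ ($L{\left(l \right)} = \frac{1}{\left(-32\right)^{\frac{3}{2}}} = \frac{1}{\left(-128\right) i \sqrt{2}} = \frac{i \sqrt{2}}{256}$)
$\sqrt{L{\left(11 \right)} - 227} = \sqrt{\frac{i \sqrt{2}}{256} - 227} = \sqrt{-227 + \frac{i \sqrt{2}}{256}}$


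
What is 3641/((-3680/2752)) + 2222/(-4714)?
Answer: -738165747/271055 ≈ -2723.3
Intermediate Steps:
3641/((-3680/2752)) + 2222/(-4714) = 3641/((-3680*1/2752)) + 2222*(-1/4714) = 3641/(-115/86) - 1111/2357 = 3641*(-86/115) - 1111/2357 = -313126/115 - 1111/2357 = -738165747/271055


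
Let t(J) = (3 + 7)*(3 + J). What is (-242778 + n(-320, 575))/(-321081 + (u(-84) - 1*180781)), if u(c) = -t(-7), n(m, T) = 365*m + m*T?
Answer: 271789/250911 ≈ 1.0832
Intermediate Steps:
t(J) = 30 + 10*J (t(J) = 10*(3 + J) = 30 + 10*J)
n(m, T) = 365*m + T*m
u(c) = 40 (u(c) = -(30 + 10*(-7)) = -(30 - 70) = -1*(-40) = 40)
(-242778 + n(-320, 575))/(-321081 + (u(-84) - 1*180781)) = (-242778 - 320*(365 + 575))/(-321081 + (40 - 1*180781)) = (-242778 - 320*940)/(-321081 + (40 - 180781)) = (-242778 - 300800)/(-321081 - 180741) = -543578/(-501822) = -543578*(-1/501822) = 271789/250911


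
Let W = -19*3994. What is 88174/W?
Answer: -44087/37943 ≈ -1.1619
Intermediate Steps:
W = -75886
88174/W = 88174/(-75886) = 88174*(-1/75886) = -44087/37943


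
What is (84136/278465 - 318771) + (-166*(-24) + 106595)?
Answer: -57974101144/278465 ≈ -2.0819e+5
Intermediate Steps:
(84136/278465 - 318771) + (-166*(-24) + 106595) = (84136*(1/278465) - 318771) + (3984 + 106595) = (84136/278465 - 318771) + 110579 = -88766482379/278465 + 110579 = -57974101144/278465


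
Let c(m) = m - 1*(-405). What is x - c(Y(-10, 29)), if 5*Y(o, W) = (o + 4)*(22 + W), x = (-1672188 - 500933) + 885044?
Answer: -6442104/5 ≈ -1.2884e+6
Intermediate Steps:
x = -1288077 (x = -2173121 + 885044 = -1288077)
Y(o, W) = (4 + o)*(22 + W)/5 (Y(o, W) = ((o + 4)*(22 + W))/5 = ((4 + o)*(22 + W))/5 = (4 + o)*(22 + W)/5)
c(m) = 405 + m (c(m) = m + 405 = 405 + m)
x - c(Y(-10, 29)) = -1288077 - (405 + (88/5 + (⅘)*29 + (22/5)*(-10) + (⅕)*29*(-10))) = -1288077 - (405 + (88/5 + 116/5 - 44 - 58)) = -1288077 - (405 - 306/5) = -1288077 - 1*1719/5 = -1288077 - 1719/5 = -6442104/5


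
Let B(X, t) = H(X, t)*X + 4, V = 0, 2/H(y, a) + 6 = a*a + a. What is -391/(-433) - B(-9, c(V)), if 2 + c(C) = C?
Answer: -6579/866 ≈ -7.5970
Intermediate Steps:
H(y, a) = 2/(-6 + a + a²) (H(y, a) = 2/(-6 + (a*a + a)) = 2/(-6 + (a² + a)) = 2/(-6 + (a + a²)) = 2/(-6 + a + a²))
c(C) = -2 + C
B(X, t) = 4 + 2*X/(-6 + t + t²) (B(X, t) = (2/(-6 + t + t²))*X + 4 = 2*X/(-6 + t + t²) + 4 = 4 + 2*X/(-6 + t + t²))
-391/(-433) - B(-9, c(V)) = -391/(-433) - (4 + 2*(-9)/(-6 + (-2 + 0) + (-2 + 0)²)) = -391*(-1/433) - (4 + 2*(-9)/(-6 - 2 + (-2)²)) = 391/433 - (4 + 2*(-9)/(-6 - 2 + 4)) = 391/433 - (4 + 2*(-9)/(-4)) = 391/433 - (4 + 2*(-9)*(-¼)) = 391/433 - (4 + 9/2) = 391/433 - 1*17/2 = 391/433 - 17/2 = -6579/866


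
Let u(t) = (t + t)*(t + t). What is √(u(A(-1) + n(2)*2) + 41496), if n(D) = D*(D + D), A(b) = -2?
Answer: 2*√10570 ≈ 205.62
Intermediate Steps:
n(D) = 2*D² (n(D) = D*(2*D) = 2*D²)
u(t) = 4*t² (u(t) = (2*t)*(2*t) = 4*t²)
√(u(A(-1) + n(2)*2) + 41496) = √(4*(-2 + (2*2²)*2)² + 41496) = √(4*(-2 + (2*4)*2)² + 41496) = √(4*(-2 + 8*2)² + 41496) = √(4*(-2 + 16)² + 41496) = √(4*14² + 41496) = √(4*196 + 41496) = √(784 + 41496) = √42280 = 2*√10570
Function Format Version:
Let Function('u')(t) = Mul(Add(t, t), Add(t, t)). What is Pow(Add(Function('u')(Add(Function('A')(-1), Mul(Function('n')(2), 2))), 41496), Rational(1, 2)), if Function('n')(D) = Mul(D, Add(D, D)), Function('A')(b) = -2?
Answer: Mul(2, Pow(10570, Rational(1, 2))) ≈ 205.62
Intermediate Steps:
Function('n')(D) = Mul(2, Pow(D, 2)) (Function('n')(D) = Mul(D, Mul(2, D)) = Mul(2, Pow(D, 2)))
Function('u')(t) = Mul(4, Pow(t, 2)) (Function('u')(t) = Mul(Mul(2, t), Mul(2, t)) = Mul(4, Pow(t, 2)))
Pow(Add(Function('u')(Add(Function('A')(-1), Mul(Function('n')(2), 2))), 41496), Rational(1, 2)) = Pow(Add(Mul(4, Pow(Add(-2, Mul(Mul(2, Pow(2, 2)), 2)), 2)), 41496), Rational(1, 2)) = Pow(Add(Mul(4, Pow(Add(-2, Mul(Mul(2, 4), 2)), 2)), 41496), Rational(1, 2)) = Pow(Add(Mul(4, Pow(Add(-2, Mul(8, 2)), 2)), 41496), Rational(1, 2)) = Pow(Add(Mul(4, Pow(Add(-2, 16), 2)), 41496), Rational(1, 2)) = Pow(Add(Mul(4, Pow(14, 2)), 41496), Rational(1, 2)) = Pow(Add(Mul(4, 196), 41496), Rational(1, 2)) = Pow(Add(784, 41496), Rational(1, 2)) = Pow(42280, Rational(1, 2)) = Mul(2, Pow(10570, Rational(1, 2)))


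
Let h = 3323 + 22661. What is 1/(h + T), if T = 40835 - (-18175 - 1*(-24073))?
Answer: 1/60921 ≈ 1.6415e-5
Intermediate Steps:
h = 25984
T = 34937 (T = 40835 - (-18175 + 24073) = 40835 - 1*5898 = 40835 - 5898 = 34937)
1/(h + T) = 1/(25984 + 34937) = 1/60921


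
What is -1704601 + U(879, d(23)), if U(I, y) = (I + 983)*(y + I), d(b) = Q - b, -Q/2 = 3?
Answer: -121901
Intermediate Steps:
Q = -6 (Q = -2*3 = -6)
d(b) = -6 - b
U(I, y) = (983 + I)*(I + y)
-1704601 + U(879, d(23)) = -1704601 + (879² + 983*879 + 983*(-6 - 1*23) + 879*(-6 - 1*23)) = -1704601 + (772641 + 864057 + 983*(-6 - 23) + 879*(-6 - 23)) = -1704601 + (772641 + 864057 + 983*(-29) + 879*(-29)) = -1704601 + (772641 + 864057 - 28507 - 25491) = -1704601 + 1582700 = -121901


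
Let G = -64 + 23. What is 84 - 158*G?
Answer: 6562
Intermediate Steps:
G = -41
84 - 158*G = 84 - 158*(-41) = 84 + 6478 = 6562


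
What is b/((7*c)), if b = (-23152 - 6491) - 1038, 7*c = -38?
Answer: 30681/38 ≈ 807.39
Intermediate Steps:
c = -38/7 (c = (1/7)*(-38) = -38/7 ≈ -5.4286)
b = -30681 (b = -29643 - 1038 = -30681)
b/((7*c)) = -30681/(7*(-38/7)) = -30681/(-38) = -30681*(-1/38) = 30681/38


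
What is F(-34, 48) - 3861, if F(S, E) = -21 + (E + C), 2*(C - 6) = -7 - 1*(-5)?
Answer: -3829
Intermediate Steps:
C = 5 (C = 6 + (-7 - 1*(-5))/2 = 6 + (-7 + 5)/2 = 6 + (1/2)*(-2) = 6 - 1 = 5)
F(S, E) = -16 + E (F(S, E) = -21 + (E + 5) = -21 + (5 + E) = -16 + E)
F(-34, 48) - 3861 = (-16 + 48) - 3861 = 32 - 3861 = -3829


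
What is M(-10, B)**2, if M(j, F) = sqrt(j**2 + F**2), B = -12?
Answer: 244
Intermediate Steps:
M(j, F) = sqrt(F**2 + j**2)
M(-10, B)**2 = (sqrt((-12)**2 + (-10)**2))**2 = (sqrt(144 + 100))**2 = (sqrt(244))**2 = (2*sqrt(61))**2 = 244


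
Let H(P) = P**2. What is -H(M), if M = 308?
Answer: -94864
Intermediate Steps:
-H(M) = -1*308**2 = -1*94864 = -94864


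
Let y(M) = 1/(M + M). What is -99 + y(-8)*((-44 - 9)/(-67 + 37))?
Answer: -47573/480 ≈ -99.110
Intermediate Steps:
y(M) = 1/(2*M)
-99 + y(-8)*((-44 - 9)/(-67 + 37)) = -99 + ((½)/(-8))*((-44 - 9)/(-67 + 37)) = -99 + ((½)*(-⅛))*(-53/(-30)) = -99 - (-53)*(-1)/(16*30) = -99 - 1/16*53/30 = -99 - 53/480 = -47573/480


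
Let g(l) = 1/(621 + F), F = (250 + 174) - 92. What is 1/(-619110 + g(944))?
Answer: -953/590011829 ≈ -1.6152e-6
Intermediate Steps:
F = 332 (F = 424 - 92 = 332)
g(l) = 1/953 (g(l) = 1/(621 + 332) = 1/953)
1/(-619110 + g(944)) = 1/(-619110 + 1/953) = 1/(-590011829/953) = -953/590011829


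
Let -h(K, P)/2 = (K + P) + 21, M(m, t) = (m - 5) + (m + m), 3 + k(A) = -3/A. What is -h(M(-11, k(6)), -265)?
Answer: -564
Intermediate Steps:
k(A) = -3 - 3/A
M(m, t) = -5 + 3*m (M(m, t) = (-5 + m) + 2*m = -5 + 3*m)
h(K, P) = -42 - 2*K - 2*P (h(K, P) = -2*((K + P) + 21) = -2*(21 + K + P) = -42 - 2*K - 2*P)
-h(M(-11, k(6)), -265) = -(-42 - 2*(-5 + 3*(-11)) - 2*(-265)) = -(-42 - 2*(-5 - 33) + 530) = -(-42 - 2*(-38) + 530) = -(-42 + 76 + 530) = -1*564 = -564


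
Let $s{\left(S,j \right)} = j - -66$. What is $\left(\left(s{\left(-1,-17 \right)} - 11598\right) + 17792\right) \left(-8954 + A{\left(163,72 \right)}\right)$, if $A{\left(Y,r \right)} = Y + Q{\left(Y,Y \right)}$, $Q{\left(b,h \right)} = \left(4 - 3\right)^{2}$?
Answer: $-54875970$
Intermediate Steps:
$Q{\left(b,h \right)} = 1$ ($Q{\left(b,h \right)} = 1^{2} = 1$)
$A{\left(Y,r \right)} = 1 + Y$ ($A{\left(Y,r \right)} = Y + 1 = 1 + Y$)
$s{\left(S,j \right)} = 66 + j$ ($s{\left(S,j \right)} = j + 66 = 66 + j$)
$\left(\left(s{\left(-1,-17 \right)} - 11598\right) + 17792\right) \left(-8954 + A{\left(163,72 \right)}\right) = \left(\left(\left(66 - 17\right) - 11598\right) + 17792\right) \left(-8954 + \left(1 + 163\right)\right) = \left(\left(49 - 11598\right) + 17792\right) \left(-8954 + 164\right) = \left(-11549 + 17792\right) \left(-8790\right) = 6243 \left(-8790\right) = -54875970$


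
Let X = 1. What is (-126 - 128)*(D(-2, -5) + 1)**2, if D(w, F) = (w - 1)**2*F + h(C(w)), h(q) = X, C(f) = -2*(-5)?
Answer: -469646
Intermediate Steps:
C(f) = 10
h(q) = 1
D(w, F) = 1 + F*(-1 + w)**2 (D(w, F) = (w - 1)**2*F + 1 = (-1 + w)**2*F + 1 = F*(-1 + w)**2 + 1 = 1 + F*(-1 + w)**2)
(-126 - 128)*(D(-2, -5) + 1)**2 = (-126 - 128)*((1 - 5*(-1 - 2)**2) + 1)**2 = -254*((1 - 5*(-3)**2) + 1)**2 = -254*((1 - 5*9) + 1)**2 = -254*((1 - 45) + 1)**2 = -254*(-44 + 1)**2 = -254*(-43)**2 = -254*1849 = -469646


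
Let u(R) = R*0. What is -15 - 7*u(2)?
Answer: -15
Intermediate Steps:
u(R) = 0
-15 - 7*u(2) = -15 - 7*0 = -15 + 0 = -15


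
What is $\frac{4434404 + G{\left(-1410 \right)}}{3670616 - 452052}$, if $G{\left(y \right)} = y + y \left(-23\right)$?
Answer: $\frac{1116356}{804641} \approx 1.3874$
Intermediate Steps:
$G{\left(y \right)} = - 22 y$ ($G{\left(y \right)} = y - 23 y = - 22 y$)
$\frac{4434404 + G{\left(-1410 \right)}}{3670616 - 452052} = \frac{4434404 - -31020}{3670616 - 452052} = \frac{4434404 + 31020}{3218564} = 4465424 \cdot \frac{1}{3218564} = \frac{1116356}{804641}$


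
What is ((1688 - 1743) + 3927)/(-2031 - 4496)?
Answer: -3872/6527 ≈ -0.59323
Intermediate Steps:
((1688 - 1743) + 3927)/(-2031 - 4496) = (-55 + 3927)/(-6527) = 3872*(-1/6527) = -3872/6527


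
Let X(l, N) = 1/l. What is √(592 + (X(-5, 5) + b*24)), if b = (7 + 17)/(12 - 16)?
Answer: √11195/5 ≈ 21.161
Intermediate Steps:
b = -6 (b = 24/(-4) = 24*(-¼) = -6)
X(l, N) = 1/l
√(592 + (X(-5, 5) + b*24)) = √(592 + (1/(-5) - 6*24)) = √(592 + (-⅕ - 144)) = √(592 - 721/5) = √(2239/5) = √11195/5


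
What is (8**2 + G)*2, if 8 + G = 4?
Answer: 120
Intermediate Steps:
G = -4 (G = -8 + 4 = -4)
(8**2 + G)*2 = (8**2 - 4)*2 = (64 - 4)*2 = 60*2 = 120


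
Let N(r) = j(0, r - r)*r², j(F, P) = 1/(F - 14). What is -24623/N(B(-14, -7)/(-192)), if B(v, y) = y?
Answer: 1815404544/7 ≈ 2.5934e+8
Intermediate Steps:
j(F, P) = 1/(-14 + F)
N(r) = -r²/14 (N(r) = r²/(-14 + 0) = r²/(-14) = -r²/14)
-24623/N(B(-14, -7)/(-192)) = -24623/((-(-7/(-192))²/14)) = -24623/((-(-7*(-1/192))²/14)) = -24623/((-(7/192)²/14)) = -24623/((-1/14*49/36864)) = -24623/(-7/73728) = -24623*(-73728/7) = 1815404544/7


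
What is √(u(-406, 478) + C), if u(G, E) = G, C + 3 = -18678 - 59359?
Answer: I*√78446 ≈ 280.08*I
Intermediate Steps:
C = -78040 (C = -3 + (-18678 - 59359) = -3 - 78037 = -78040)
√(u(-406, 478) + C) = √(-406 - 78040) = √(-78446) = I*√78446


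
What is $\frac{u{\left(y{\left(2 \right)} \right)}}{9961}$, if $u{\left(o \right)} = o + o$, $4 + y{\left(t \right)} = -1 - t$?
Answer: $- \frac{2}{1423} \approx -0.0014055$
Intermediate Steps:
$y{\left(t \right)} = -5 - t$ ($y{\left(t \right)} = -4 - \left(1 + t\right) = -5 - t$)
$u{\left(o \right)} = 2 o$
$\frac{u{\left(y{\left(2 \right)} \right)}}{9961} = \frac{2 \left(-5 - 2\right)}{9961} = 2 \left(-5 - 2\right) \frac{1}{9961} = 2 \left(-7\right) \frac{1}{9961} = \left(-14\right) \frac{1}{9961} = - \frac{2}{1423}$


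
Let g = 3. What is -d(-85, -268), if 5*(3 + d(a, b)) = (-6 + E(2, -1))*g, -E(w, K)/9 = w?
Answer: 87/5 ≈ 17.400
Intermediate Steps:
E(w, K) = -9*w
d(a, b) = -87/5 (d(a, b) = -3 + ((-6 - 9*2)*3)/5 = -3 + ((-6 - 18)*3)/5 = -3 + (-24*3)/5 = -3 + (⅕)*(-72) = -3 - 72/5 = -87/5)
-d(-85, -268) = -1*(-87/5) = 87/5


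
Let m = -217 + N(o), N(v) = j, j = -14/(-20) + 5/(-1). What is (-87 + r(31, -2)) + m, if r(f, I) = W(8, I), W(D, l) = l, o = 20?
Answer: -3103/10 ≈ -310.30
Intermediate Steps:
r(f, I) = I
j = -43/10 (j = -14*(-1/20) + 5*(-1) = 7/10 - 5 = -43/10 ≈ -4.3000)
N(v) = -43/10
m = -2213/10 (m = -217 - 43/10 = -2213/10 ≈ -221.30)
(-87 + r(31, -2)) + m = (-87 - 2) - 2213/10 = -89 - 2213/10 = -3103/10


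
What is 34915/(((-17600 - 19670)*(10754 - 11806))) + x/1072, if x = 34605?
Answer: 33920791327/1050775472 ≈ 32.282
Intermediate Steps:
34915/(((-17600 - 19670)*(10754 - 11806))) + x/1072 = 34915/(((-17600 - 19670)*(10754 - 11806))) + 34605/1072 = 34915/((-37270*(-1052))) + 34605*(1/1072) = 34915/39208040 + 34605/1072 = 34915*(1/39208040) + 34605/1072 = 6983/7841608 + 34605/1072 = 33920791327/1050775472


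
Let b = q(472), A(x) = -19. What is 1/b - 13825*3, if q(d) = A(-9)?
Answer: -788026/19 ≈ -41475.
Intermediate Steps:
q(d) = -19
b = -19
1/b - 13825*3 = 1/(-19) - 13825*3 = -1/19 - 2765*15 = -1/19 - 41475 = -788026/19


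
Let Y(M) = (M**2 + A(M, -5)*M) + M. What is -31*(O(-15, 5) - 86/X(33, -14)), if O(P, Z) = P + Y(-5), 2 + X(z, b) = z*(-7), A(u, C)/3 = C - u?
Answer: -38781/233 ≈ -166.44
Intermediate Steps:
A(u, C) = -3*u + 3*C (A(u, C) = 3*(C - u) = -3*u + 3*C)
Y(M) = M + M**2 + M*(-15 - 3*M) (Y(M) = (M**2 + (-3*M + 3*(-5))*M) + M = (M**2 + (-3*M - 15)*M) + M = (M**2 + (-15 - 3*M)*M) + M = (M**2 + M*(-15 - 3*M)) + M = M + M**2 + M*(-15 - 3*M))
X(z, b) = -2 - 7*z (X(z, b) = -2 + z*(-7) = -2 - 7*z)
O(P, Z) = 20 + P (O(P, Z) = P - 2*(-5)*(7 - 5) = P - 2*(-5)*2 = P + 20 = 20 + P)
-31*(O(-15, 5) - 86/X(33, -14)) = -31*((20 - 15) - 86/(-2 - 7*33)) = -31*(5 - 86/(-2 - 231)) = -31*(5 - 86/(-233)) = -31*(5 - 86*(-1/233)) = -31*(5 + 86/233) = -31*1251/233 = -38781/233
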